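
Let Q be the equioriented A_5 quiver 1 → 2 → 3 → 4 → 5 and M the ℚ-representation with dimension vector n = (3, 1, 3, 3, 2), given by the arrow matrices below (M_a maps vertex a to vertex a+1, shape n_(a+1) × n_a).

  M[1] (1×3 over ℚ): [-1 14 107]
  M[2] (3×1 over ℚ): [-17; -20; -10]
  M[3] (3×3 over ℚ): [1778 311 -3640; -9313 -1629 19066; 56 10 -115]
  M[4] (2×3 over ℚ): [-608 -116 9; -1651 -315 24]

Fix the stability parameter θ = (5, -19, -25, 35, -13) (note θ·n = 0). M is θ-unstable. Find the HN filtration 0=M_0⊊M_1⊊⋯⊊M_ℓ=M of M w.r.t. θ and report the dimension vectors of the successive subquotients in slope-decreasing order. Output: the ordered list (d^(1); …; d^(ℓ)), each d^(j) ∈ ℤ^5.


Barcode: M ≅ I[1,1]^2, I[1,5], I[3,4], I[3,5]. HN layers by μ_θ (5 steps, strictly decreasing):
  μ^(1)=35; μ^(2)=11; μ^(3)=5; μ^(4)=-13; μ^(5)=-25

((0, 0, 0, 1, 0); (0, 0, 0, 2, 2); (2, 0, 0, 0, 0); (1, 1, 1, 0, 0); (0, 0, 2, 0, 0))


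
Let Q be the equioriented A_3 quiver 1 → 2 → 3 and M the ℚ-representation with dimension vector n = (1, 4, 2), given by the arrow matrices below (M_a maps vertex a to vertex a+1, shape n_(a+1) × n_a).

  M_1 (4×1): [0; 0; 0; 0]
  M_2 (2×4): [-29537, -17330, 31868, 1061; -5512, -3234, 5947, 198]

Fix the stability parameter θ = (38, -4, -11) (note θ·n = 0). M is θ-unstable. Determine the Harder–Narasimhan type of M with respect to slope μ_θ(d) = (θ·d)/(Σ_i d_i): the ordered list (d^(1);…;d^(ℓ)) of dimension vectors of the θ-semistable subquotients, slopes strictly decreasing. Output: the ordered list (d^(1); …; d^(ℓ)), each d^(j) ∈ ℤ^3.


Via rank(M_{q-1}∘⋯∘M_p): M ≅ I[1,1], I[2,2]^2, I[2,3]^2.
μ_θ-semistable layers: μ^(1)=38; μ^(2)=-4; μ^(3)=-15/2

((1, 0, 0); (0, 2, 0); (0, 2, 2))


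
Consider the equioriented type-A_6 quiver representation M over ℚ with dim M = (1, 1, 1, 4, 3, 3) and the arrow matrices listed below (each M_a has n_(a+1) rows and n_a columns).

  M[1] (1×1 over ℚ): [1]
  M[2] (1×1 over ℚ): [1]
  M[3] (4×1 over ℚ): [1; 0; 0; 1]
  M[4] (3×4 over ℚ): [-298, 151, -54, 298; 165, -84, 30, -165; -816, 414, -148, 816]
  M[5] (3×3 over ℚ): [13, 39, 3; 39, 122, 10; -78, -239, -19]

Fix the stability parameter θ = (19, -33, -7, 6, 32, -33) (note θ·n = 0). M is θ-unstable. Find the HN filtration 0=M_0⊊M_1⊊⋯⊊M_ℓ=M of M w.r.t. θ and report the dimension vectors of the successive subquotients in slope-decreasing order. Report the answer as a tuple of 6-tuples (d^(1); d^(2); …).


Barcode: M ≅ I[1,4], I[4,4], I[4,6]^2, I[5,5], I[6,6]. HN layers by μ_θ (5 steps, strictly decreasing):
  μ^(1)=32; μ^(2)=6; μ^(3)=5/3; μ^(4)=-7; μ^(5)=-33

((0, 0, 0, 0, 1, 0); (0, 0, 0, 2, 0, 0); (0, 0, 0, 2, 2, 2); (1, 1, 1, 0, 0, 0); (0, 0, 0, 0, 0, 1))


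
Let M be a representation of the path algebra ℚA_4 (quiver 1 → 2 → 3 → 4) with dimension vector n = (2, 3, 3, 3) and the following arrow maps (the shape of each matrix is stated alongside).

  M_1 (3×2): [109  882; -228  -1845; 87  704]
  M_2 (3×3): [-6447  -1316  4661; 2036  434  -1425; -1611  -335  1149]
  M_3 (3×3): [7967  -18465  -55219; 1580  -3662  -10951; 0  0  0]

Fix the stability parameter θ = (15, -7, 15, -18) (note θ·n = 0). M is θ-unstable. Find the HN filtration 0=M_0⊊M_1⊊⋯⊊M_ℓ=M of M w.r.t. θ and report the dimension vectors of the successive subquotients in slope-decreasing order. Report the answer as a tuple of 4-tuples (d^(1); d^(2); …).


Interval decomposition of M: I[1,4]^2, I[2,3], I[4,4].
HN type (ℓ=4): μ^(1)=15; μ^(2)=5/4; μ^(3)=-7; μ^(4)=-18

((0, 0, 1, 0); (2, 2, 2, 2); (0, 1, 0, 0); (0, 0, 0, 1))


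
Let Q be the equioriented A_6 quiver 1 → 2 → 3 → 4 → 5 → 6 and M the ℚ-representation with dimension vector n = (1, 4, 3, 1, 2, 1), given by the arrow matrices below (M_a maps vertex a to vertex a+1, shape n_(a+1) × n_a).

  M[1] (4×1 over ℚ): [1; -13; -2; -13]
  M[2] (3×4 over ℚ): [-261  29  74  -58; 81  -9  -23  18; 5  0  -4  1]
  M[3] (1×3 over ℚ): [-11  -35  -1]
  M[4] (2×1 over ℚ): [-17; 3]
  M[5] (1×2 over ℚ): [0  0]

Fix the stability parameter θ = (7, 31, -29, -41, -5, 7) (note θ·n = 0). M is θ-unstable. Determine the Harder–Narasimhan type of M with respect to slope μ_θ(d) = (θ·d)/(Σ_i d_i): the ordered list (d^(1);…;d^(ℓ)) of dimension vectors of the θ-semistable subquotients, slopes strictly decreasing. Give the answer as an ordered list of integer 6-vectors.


Via rank(M_{q-1}∘⋯∘M_p): M ≅ I[1,5], I[2,2], I[2,3]^2, I[5,5], I[6,6].
μ_θ-semistable layers: μ^(1)=31; μ^(2)=7; μ^(3)=1; μ^(4)=-5; μ^(5)=-8

((0, 1, 0, 0, 0, 0); (0, 0, 0, 0, 0, 1); (0, 2, 2, 0, 0, 0); (0, 0, 0, 0, 2, 0); (1, 1, 1, 1, 0, 0))


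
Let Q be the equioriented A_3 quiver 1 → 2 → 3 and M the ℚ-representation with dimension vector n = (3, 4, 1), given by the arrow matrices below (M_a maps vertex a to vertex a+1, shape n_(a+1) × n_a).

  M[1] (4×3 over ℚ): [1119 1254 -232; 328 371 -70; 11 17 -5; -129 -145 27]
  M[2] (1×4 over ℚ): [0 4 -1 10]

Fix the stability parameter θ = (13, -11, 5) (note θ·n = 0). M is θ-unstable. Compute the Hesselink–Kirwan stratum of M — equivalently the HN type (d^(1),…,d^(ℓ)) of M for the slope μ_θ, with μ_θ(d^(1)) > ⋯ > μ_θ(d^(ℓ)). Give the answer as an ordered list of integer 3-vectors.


Barcode: M ≅ I[1,2]^2, I[1,3], I[2,2]. HN layers by μ_θ (3 steps, strictly decreasing):
  μ^(1)=5; μ^(2)=1; μ^(3)=-11

((0, 0, 1); (3, 3, 0); (0, 1, 0))


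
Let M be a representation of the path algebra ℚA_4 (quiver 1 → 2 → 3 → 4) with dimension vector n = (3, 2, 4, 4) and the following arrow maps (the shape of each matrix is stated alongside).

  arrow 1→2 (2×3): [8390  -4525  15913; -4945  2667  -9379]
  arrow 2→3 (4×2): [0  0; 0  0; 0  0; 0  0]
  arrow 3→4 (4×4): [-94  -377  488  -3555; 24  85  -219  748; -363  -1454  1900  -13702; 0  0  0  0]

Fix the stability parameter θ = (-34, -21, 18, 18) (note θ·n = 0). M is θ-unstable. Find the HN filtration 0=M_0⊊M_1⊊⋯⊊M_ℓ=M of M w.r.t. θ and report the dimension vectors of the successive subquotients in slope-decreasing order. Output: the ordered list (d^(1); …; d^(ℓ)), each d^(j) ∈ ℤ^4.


Via rank(M_{q-1}∘⋯∘M_p): M ≅ I[1,1], I[1,2]^2, I[3,3], I[3,4]^3, I[4,4].
μ_θ-semistable layers: μ^(1)=18; μ^(2)=-21; μ^(3)=-34

((0, 0, 4, 4); (0, 2, 0, 0); (3, 0, 0, 0))


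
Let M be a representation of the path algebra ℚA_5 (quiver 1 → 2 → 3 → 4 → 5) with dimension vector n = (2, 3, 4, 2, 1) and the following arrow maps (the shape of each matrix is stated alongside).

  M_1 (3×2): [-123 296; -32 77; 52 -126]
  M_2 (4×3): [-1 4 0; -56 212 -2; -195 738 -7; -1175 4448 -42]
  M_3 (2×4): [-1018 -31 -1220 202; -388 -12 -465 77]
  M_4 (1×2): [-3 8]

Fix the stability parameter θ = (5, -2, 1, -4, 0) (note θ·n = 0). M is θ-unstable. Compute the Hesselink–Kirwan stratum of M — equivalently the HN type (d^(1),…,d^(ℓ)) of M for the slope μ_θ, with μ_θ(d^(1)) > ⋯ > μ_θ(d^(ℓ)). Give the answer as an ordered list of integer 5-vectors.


Via rank(M_{q-1}∘⋯∘M_p): M ≅ I[1,2], I[1,3], I[2,5], I[3,3], I[3,4].
μ_θ-semistable layers: μ^(1)=3/2; μ^(2)=4/3; μ^(3)=1; μ^(4)=0; μ^(5)=-3/2; μ^(6)=-2

((1, 1, 0, 0, 0); (1, 1, 1, 0, 0); (0, 0, 1, 0, 0); (0, 0, 0, 0, 1); (0, 0, 2, 2, 0); (0, 1, 0, 0, 0))


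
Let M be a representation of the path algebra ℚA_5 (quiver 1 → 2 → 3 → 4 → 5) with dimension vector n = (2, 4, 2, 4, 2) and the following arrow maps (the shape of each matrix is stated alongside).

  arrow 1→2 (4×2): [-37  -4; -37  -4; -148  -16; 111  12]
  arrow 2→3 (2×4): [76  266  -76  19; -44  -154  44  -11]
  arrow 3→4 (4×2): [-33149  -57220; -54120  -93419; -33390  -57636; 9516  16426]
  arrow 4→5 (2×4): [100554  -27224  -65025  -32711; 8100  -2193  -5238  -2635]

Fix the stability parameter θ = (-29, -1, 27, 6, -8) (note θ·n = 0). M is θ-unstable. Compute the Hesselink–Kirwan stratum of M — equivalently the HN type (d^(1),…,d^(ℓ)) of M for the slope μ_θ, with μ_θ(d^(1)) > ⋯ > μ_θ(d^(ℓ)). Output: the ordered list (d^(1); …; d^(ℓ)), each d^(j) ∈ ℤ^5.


Interval decomposition of M: I[1,1], I[1,5], I[2,2]^3, I[3,4], I[4,4], I[4,5].
HN type (ℓ=5): μ^(1)=33/2; μ^(2)=25/3; μ^(3)=6; μ^(4)=-1; μ^(5)=-29

((0, 0, 1, 1, 0); (0, 0, 1, 1, 1); (0, 0, 0, 1, 0); (0, 4, 0, 1, 1); (2, 0, 0, 0, 0))


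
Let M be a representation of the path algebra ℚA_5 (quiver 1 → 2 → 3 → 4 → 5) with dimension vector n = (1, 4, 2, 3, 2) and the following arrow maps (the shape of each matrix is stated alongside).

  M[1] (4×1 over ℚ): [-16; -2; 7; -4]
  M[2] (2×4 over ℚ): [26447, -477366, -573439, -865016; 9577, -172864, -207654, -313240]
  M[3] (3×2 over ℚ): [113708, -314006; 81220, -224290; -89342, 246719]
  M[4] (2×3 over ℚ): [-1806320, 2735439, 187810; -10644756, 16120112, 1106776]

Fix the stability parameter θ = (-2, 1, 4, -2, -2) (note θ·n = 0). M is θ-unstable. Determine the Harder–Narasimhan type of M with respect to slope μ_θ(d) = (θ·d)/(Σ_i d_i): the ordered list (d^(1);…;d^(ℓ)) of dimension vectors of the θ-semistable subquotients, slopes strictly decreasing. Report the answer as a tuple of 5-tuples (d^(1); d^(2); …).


Via rank(M_{q-1}∘⋯∘M_p): M ≅ I[1,3], I[2,2]^2, I[2,4], I[4,5]^2.
μ_θ-semistable layers: μ^(1)=4; μ^(2)=1; μ^(3)=-2

((0, 0, 1, 0, 0); (0, 4, 1, 1, 0); (1, 0, 0, 2, 2))


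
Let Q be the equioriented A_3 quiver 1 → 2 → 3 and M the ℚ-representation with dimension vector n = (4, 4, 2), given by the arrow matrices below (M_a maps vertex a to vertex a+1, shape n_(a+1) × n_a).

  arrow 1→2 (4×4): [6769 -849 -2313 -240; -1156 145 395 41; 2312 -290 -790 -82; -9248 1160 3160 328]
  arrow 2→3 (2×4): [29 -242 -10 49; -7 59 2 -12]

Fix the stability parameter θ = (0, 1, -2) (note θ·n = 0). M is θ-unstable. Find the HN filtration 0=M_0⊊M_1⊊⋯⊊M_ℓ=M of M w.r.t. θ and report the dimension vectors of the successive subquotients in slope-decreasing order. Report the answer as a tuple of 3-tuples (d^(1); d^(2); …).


Barcode: M ≅ I[1,1]^2, I[1,3]^2, I[2,2]^2. HN layers by μ_θ (3 steps, strictly decreasing):
  μ^(1)=1; μ^(2)=0; μ^(3)=-1/3

((0, 2, 0); (2, 0, 0); (2, 2, 2))


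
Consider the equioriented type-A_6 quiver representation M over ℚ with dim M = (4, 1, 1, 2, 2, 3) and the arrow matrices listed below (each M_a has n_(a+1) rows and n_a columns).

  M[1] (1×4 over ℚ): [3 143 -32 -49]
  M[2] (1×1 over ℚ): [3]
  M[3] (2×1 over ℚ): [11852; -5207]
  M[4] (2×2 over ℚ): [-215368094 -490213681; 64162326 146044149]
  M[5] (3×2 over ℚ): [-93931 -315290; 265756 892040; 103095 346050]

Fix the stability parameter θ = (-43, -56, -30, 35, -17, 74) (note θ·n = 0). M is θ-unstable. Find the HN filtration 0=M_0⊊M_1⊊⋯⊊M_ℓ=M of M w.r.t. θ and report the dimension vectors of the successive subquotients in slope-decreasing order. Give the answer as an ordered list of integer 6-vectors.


Via rank(M_{q-1}∘⋯∘M_p): M ≅ I[1,1]^3, I[1,6], I[4,4], I[5,5], I[6,6]^2.
μ_θ-semistable layers: μ^(1)=74; μ^(2)=35; μ^(3)=9; μ^(4)=-17; μ^(5)=-30; μ^(6)=-43; μ^(7)=-99/2

((0, 0, 0, 0, 0, 3); (0, 0, 0, 1, 0, 0); (0, 0, 0, 1, 1, 0); (0, 0, 0, 0, 1, 0); (0, 0, 1, 0, 0, 0); (3, 0, 0, 0, 0, 0); (1, 1, 0, 0, 0, 0))


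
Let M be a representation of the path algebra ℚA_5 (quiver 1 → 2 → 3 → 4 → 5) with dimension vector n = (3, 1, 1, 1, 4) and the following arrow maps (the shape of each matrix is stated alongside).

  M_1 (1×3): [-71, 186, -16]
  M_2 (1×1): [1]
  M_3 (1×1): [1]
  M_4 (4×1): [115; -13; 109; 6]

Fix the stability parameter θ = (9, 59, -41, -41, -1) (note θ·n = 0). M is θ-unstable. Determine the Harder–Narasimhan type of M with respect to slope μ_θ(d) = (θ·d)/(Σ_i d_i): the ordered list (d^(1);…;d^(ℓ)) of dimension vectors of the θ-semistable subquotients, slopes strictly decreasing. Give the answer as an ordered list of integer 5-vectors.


Interval decomposition of M: I[1,1]^2, I[1,5], I[5,5]^3.
HN type (ℓ=3): μ^(1)=9; μ^(2)=-1; μ^(3)=-7/2

((2, 0, 0, 0, 0); (0, 0, 0, 0, 4); (1, 1, 1, 1, 0))


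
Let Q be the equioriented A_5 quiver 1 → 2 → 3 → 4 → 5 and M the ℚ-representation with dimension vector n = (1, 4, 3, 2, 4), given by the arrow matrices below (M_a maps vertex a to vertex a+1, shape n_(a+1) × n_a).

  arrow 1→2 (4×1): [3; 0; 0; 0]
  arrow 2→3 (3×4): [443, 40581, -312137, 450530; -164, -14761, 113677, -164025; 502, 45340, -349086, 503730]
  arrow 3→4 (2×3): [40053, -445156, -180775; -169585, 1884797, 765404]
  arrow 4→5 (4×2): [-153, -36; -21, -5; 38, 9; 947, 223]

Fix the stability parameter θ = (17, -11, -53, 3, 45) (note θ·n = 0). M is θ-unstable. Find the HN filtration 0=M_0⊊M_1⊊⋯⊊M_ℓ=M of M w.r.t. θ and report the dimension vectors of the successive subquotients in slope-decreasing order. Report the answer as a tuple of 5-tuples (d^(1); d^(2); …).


Interval decomposition of M: I[1,5], I[2,2], I[2,3], I[2,5], I[5,5]^2.
HN type (ℓ=5): μ^(1)=45; μ^(2)=3; μ^(3)=-11; μ^(4)=-47/3; μ^(5)=-32

((0, 0, 0, 0, 4); (0, 0, 0, 2, 0); (0, 1, 0, 0, 0); (1, 1, 1, 0, 0); (0, 2, 2, 0, 0))


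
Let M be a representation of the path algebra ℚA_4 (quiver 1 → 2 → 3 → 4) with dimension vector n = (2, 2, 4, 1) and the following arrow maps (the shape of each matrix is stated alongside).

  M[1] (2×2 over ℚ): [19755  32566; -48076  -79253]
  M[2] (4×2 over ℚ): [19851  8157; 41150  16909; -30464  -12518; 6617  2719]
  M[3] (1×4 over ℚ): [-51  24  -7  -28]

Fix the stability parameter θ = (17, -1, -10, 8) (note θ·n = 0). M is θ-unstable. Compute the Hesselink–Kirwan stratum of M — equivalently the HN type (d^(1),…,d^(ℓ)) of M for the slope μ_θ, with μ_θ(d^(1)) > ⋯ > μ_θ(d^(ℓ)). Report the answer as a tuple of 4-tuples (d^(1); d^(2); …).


Interval decomposition of M: I[1,3], I[1,4], I[3,3]^2.
HN type (ℓ=3): μ^(1)=8; μ^(2)=2; μ^(3)=-10

((0, 0, 0, 1); (2, 2, 2, 0); (0, 0, 2, 0))


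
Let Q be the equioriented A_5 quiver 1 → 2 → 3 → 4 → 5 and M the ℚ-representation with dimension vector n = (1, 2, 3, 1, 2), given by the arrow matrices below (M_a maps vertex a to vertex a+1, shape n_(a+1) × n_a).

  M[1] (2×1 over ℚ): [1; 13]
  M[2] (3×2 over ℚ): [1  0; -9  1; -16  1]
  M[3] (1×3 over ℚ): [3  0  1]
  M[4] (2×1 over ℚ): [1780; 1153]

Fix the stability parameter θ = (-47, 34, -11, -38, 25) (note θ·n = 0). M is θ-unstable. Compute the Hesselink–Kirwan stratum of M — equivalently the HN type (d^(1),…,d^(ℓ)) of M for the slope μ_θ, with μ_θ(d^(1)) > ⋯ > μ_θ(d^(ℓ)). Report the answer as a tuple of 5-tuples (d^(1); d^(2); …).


Via rank(M_{q-1}∘⋯∘M_p): M ≅ I[1,3], I[2,5], I[3,3], I[5,5].
μ_θ-semistable layers: μ^(1)=25; μ^(2)=23/2; μ^(3)=-5; μ^(4)=-11; μ^(5)=-47

((0, 0, 0, 0, 2); (0, 1, 1, 0, 0); (0, 1, 1, 1, 0); (0, 0, 1, 0, 0); (1, 0, 0, 0, 0))


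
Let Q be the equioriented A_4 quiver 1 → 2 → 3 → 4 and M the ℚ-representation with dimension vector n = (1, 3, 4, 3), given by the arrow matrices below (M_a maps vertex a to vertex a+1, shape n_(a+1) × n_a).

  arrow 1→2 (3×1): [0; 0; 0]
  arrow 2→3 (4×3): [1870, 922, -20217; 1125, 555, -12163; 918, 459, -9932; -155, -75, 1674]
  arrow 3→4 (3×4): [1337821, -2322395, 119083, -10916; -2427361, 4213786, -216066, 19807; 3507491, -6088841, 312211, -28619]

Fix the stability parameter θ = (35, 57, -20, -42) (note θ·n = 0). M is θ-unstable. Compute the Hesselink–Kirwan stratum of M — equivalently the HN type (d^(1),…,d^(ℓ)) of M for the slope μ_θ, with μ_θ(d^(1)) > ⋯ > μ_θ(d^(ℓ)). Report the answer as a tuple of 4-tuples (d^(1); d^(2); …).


Barcode: M ≅ I[1,1], I[2,4]^3, I[3,3]. HN layers by μ_θ (3 steps, strictly decreasing):
  μ^(1)=35; μ^(2)=-5/3; μ^(3)=-20

((1, 0, 0, 0); (0, 3, 3, 3); (0, 0, 1, 0))


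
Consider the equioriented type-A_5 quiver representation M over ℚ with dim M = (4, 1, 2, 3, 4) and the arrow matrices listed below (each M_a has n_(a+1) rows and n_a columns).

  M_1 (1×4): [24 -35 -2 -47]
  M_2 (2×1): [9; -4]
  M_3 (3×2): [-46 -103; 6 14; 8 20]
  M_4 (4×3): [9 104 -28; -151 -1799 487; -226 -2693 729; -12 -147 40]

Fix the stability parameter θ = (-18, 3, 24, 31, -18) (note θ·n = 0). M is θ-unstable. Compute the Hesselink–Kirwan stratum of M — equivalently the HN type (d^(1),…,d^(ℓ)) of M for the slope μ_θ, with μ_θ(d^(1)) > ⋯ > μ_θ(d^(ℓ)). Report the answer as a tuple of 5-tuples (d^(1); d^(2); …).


Interval decomposition of M: I[1,1]^3, I[1,5], I[3,5], I[4,5], I[5,5].
HN type (ℓ=4): μ^(1)=37/3; μ^(2)=13/2; μ^(3)=3; μ^(4)=-18

((0, 0, 2, 2, 2); (0, 0, 0, 1, 1); (0, 1, 0, 0, 0); (4, 0, 0, 0, 1))


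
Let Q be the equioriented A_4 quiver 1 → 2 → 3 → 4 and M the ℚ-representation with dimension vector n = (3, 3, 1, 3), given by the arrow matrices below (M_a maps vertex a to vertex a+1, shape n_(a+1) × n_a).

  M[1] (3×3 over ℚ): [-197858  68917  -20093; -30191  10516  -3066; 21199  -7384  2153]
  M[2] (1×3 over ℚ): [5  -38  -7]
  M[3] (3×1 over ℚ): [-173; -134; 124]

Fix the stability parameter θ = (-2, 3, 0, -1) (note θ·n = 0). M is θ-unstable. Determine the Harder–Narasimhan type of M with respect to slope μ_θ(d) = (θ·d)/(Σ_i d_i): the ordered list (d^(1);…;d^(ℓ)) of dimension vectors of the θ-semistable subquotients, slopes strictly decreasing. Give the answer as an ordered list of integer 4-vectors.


Interval decomposition of M: I[1,2]^2, I[1,4], I[4,4]^2.
HN type (ℓ=4): μ^(1)=3; μ^(2)=2/3; μ^(3)=-1; μ^(4)=-2

((0, 2, 0, 0); (0, 1, 1, 1); (0, 0, 0, 2); (3, 0, 0, 0))


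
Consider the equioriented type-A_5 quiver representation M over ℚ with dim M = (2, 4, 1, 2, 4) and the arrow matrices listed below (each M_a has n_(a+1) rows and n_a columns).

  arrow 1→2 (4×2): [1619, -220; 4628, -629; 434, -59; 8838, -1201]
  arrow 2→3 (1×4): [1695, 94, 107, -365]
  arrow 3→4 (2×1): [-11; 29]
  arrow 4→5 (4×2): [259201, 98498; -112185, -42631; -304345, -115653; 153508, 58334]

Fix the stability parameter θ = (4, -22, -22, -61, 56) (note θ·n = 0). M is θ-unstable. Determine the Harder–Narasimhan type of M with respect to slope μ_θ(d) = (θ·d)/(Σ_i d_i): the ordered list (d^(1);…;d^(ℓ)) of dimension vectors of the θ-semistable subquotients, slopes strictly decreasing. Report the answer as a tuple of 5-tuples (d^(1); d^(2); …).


Interval decomposition of M: I[1,2], I[1,5], I[2,2]^2, I[4,5], I[5,5]^2.
HN type (ℓ=5): μ^(1)=56; μ^(2)=-9; μ^(3)=-22; μ^(4)=-101/4; μ^(5)=-61

((0, 0, 0, 0, 4); (1, 1, 0, 0, 0); (0, 2, 0, 0, 0); (1, 1, 1, 1, 0); (0, 0, 0, 1, 0))


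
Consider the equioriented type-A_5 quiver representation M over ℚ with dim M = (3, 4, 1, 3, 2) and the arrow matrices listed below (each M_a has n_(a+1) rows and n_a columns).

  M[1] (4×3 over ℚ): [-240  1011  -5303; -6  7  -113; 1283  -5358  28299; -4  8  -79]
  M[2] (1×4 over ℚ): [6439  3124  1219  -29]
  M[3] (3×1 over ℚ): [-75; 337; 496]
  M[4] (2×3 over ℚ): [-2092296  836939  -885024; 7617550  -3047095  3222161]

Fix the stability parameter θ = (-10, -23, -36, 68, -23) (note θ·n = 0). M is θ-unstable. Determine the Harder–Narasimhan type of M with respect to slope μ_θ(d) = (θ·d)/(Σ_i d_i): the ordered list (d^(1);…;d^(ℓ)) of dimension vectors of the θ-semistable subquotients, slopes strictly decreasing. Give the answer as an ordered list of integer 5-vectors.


Via rank(M_{q-1}∘⋯∘M_p): M ≅ I[1,2]^2, I[1,5], I[2,2], I[4,4], I[4,5].
μ_θ-semistable layers: μ^(1)=68; μ^(2)=45/2; μ^(3)=-33/2; μ^(4)=-23

((0, 0, 0, 1, 0); (0, 0, 0, 2, 2); (2, 2, 0, 0, 0); (1, 2, 1, 0, 0))


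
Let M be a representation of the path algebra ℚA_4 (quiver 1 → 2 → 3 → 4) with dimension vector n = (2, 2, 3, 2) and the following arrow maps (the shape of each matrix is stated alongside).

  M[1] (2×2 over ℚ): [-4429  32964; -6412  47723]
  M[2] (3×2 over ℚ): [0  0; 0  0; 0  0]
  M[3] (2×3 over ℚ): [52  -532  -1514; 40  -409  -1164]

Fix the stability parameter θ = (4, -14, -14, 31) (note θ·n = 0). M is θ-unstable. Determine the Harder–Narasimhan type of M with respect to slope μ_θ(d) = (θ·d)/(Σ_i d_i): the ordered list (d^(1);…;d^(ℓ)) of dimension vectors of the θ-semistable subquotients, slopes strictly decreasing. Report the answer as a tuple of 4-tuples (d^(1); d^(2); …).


Interval decomposition of M: I[1,2]^2, I[3,3], I[3,4]^2.
HN type (ℓ=3): μ^(1)=31; μ^(2)=-5; μ^(3)=-14

((0, 0, 0, 2); (2, 2, 0, 0); (0, 0, 3, 0))


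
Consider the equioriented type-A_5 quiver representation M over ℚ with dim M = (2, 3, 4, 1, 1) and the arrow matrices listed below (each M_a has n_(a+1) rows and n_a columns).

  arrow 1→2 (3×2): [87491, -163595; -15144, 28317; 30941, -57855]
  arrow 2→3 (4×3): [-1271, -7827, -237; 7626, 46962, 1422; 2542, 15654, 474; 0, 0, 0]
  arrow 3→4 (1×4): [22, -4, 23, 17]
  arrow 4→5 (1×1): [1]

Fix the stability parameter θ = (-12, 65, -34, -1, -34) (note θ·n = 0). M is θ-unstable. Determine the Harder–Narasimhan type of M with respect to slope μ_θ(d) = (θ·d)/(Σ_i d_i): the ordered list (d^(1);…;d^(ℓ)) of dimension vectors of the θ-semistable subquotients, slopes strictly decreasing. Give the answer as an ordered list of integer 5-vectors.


Barcode: M ≅ I[1,2], I[1,3], I[2,2], I[3,3]^2, I[3,5]. HN layers by μ_θ (5 steps, strictly decreasing):
  μ^(1)=65; μ^(2)=31/2; μ^(3)=-12; μ^(4)=-35/2; μ^(5)=-34

((0, 2, 0, 0, 0); (0, 1, 1, 0, 0); (2, 0, 0, 0, 0); (0, 0, 0, 1, 1); (0, 0, 3, 0, 0))


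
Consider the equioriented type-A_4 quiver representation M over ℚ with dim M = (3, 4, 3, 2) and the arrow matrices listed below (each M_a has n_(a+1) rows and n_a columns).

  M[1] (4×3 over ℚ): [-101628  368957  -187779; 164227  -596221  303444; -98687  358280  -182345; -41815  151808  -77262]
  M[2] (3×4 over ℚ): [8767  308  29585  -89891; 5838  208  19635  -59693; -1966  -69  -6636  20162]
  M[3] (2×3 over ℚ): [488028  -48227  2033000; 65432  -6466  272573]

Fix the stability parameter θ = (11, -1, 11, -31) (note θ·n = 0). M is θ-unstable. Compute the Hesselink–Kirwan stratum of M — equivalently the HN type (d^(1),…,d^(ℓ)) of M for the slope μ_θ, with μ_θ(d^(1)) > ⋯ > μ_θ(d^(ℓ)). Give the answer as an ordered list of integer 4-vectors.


Interval decomposition of M: I[1,3], I[1,4]^2, I[2,2].
HN type (ℓ=4): μ^(1)=11; μ^(2)=5; μ^(3)=-1; μ^(4)=-5/2

((0, 0, 1, 0); (1, 1, 0, 0); (0, 1, 0, 0); (2, 2, 2, 2))


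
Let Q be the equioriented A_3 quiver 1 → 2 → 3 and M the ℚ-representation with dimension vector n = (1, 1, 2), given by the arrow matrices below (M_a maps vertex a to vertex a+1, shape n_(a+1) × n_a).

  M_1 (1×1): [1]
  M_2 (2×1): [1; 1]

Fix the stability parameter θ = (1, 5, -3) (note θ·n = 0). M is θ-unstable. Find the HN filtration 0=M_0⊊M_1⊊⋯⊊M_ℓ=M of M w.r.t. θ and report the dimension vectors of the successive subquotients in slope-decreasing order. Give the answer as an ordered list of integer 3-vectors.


Interval decomposition of M: I[1,3], I[3,3].
HN type (ℓ=2): μ^(1)=1; μ^(2)=-3

((1, 1, 1); (0, 0, 1))


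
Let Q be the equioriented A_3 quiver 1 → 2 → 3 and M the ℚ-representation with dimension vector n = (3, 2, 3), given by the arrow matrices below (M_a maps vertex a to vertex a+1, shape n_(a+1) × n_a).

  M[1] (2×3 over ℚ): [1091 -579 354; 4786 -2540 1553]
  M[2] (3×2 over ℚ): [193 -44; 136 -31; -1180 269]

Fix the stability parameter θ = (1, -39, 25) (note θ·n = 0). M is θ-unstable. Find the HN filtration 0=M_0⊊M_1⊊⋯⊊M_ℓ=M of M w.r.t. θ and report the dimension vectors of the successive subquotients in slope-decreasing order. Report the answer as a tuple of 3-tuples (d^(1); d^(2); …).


Interval decomposition of M: I[1,1], I[1,3]^2, I[3,3].
HN type (ℓ=3): μ^(1)=25; μ^(2)=1; μ^(3)=-19

((0, 0, 3); (1, 0, 0); (2, 2, 0))


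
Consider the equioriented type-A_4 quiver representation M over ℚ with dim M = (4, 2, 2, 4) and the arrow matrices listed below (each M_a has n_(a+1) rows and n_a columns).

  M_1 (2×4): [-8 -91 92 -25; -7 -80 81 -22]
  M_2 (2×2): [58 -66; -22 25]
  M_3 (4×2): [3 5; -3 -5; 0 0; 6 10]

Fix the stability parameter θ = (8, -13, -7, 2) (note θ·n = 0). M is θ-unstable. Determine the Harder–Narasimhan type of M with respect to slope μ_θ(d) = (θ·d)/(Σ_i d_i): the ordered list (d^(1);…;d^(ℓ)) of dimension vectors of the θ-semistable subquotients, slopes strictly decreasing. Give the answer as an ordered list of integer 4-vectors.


Barcode: M ≅ I[1,1]^2, I[1,3], I[1,4], I[4,4]^3. HN layers by μ_θ (3 steps, strictly decreasing):
  μ^(1)=8; μ^(2)=2; μ^(3)=-4

((2, 0, 0, 0); (0, 0, 0, 4); (2, 2, 2, 0))


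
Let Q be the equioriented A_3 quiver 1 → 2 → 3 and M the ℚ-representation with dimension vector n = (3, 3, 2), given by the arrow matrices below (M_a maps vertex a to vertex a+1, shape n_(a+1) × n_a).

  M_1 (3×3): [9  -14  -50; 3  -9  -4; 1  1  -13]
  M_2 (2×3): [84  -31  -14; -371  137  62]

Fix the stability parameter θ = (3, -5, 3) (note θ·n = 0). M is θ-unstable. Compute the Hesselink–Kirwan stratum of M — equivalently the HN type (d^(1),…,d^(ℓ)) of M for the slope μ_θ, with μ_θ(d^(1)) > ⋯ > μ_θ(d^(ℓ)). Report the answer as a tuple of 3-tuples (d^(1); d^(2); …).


Interval decomposition of M: I[1,2], I[1,3]^2.
HN type (ℓ=2): μ^(1)=3; μ^(2)=-1

((0, 0, 2); (3, 3, 0))


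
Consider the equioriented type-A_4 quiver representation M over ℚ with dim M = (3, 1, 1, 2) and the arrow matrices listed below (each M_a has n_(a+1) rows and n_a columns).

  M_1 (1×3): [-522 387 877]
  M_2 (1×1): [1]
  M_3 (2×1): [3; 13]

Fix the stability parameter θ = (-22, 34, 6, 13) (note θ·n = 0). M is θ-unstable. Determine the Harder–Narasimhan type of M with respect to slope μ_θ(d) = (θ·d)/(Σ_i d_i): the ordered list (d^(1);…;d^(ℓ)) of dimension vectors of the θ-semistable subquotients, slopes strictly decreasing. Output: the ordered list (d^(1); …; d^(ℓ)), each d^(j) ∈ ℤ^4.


Barcode: M ≅ I[1,1]^2, I[1,4], I[4,4]. HN layers by μ_θ (3 steps, strictly decreasing):
  μ^(1)=53/3; μ^(2)=13; μ^(3)=-22

((0, 1, 1, 1); (0, 0, 0, 1); (3, 0, 0, 0))


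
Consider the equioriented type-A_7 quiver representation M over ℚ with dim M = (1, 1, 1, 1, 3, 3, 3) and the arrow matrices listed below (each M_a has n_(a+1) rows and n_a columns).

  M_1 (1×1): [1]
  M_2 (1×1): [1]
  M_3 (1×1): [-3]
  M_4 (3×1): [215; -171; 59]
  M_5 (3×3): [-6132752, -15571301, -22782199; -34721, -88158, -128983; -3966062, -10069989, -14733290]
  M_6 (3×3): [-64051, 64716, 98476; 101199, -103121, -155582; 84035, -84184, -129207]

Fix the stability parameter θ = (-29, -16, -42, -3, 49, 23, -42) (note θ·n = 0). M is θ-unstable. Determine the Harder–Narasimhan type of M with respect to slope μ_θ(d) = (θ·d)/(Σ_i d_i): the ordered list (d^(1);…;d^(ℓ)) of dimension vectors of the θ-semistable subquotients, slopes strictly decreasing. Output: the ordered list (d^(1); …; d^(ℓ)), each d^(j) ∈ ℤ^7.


Interval decomposition of M: I[1,7], I[5,7]^2.
HN type (ℓ=3): μ^(1)=10; μ^(2)=-3; μ^(3)=-29

((0, 0, 0, 0, 3, 3, 3); (0, 0, 0, 1, 0, 0, 0); (1, 1, 1, 0, 0, 0, 0))


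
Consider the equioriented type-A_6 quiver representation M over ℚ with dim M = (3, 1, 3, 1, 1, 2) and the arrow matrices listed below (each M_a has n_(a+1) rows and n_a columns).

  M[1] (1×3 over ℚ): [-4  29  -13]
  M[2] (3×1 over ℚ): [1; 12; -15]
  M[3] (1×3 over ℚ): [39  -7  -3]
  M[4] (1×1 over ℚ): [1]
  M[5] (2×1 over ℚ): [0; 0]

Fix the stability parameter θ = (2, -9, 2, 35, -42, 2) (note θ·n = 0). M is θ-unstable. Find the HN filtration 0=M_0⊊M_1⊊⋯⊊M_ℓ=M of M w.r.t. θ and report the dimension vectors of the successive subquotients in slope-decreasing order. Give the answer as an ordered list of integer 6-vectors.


Interval decomposition of M: I[1,1]^2, I[1,3], I[3,3], I[3,5], I[6,6]^2.
HN type (ℓ=3): μ^(1)=2; μ^(2)=-5/3; μ^(3)=-7/2

((2, 0, 2, 0, 0, 2); (0, 0, 1, 1, 1, 0); (1, 1, 0, 0, 0, 0))


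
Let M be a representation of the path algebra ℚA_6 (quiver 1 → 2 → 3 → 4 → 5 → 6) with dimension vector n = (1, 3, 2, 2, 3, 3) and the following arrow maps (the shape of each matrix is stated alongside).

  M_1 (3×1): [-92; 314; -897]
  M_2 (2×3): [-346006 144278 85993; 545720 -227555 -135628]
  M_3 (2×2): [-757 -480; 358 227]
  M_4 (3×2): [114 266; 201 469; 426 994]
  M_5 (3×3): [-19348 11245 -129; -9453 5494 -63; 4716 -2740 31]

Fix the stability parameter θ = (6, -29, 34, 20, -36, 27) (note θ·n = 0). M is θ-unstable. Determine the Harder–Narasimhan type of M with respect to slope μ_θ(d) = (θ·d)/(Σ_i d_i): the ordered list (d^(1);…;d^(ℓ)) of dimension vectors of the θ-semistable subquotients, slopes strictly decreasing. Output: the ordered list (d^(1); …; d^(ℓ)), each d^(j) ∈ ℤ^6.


Interval decomposition of M: I[1,6], I[2,2], I[2,4], I[5,6]^2.
HN type (ℓ=5): μ^(1)=27; μ^(2)=6; μ^(3)=-23/2; μ^(4)=-29; μ^(5)=-36

((0, 0, 1, 1, 0, 3); (0, 0, 1, 1, 1, 0); (1, 1, 0, 0, 0, 0); (0, 2, 0, 0, 0, 0); (0, 0, 0, 0, 2, 0))


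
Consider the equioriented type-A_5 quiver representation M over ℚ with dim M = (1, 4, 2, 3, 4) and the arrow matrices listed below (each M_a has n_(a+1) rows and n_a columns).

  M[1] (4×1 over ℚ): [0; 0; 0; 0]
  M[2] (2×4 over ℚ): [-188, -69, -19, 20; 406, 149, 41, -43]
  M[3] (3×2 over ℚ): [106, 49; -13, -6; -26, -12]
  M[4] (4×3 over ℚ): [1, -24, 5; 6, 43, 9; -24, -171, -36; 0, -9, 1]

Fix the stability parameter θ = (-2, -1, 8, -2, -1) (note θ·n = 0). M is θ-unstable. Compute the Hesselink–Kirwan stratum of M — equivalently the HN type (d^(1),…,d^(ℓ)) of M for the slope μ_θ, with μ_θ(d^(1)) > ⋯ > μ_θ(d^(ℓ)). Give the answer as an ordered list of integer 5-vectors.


Interval decomposition of M: I[1,1], I[2,2]^2, I[2,5]^2, I[4,5], I[5,5].
HN type (ℓ=3): μ^(1)=5/3; μ^(2)=-1; μ^(3)=-2

((0, 0, 2, 2, 2); (0, 4, 0, 0, 2); (1, 0, 0, 1, 0))


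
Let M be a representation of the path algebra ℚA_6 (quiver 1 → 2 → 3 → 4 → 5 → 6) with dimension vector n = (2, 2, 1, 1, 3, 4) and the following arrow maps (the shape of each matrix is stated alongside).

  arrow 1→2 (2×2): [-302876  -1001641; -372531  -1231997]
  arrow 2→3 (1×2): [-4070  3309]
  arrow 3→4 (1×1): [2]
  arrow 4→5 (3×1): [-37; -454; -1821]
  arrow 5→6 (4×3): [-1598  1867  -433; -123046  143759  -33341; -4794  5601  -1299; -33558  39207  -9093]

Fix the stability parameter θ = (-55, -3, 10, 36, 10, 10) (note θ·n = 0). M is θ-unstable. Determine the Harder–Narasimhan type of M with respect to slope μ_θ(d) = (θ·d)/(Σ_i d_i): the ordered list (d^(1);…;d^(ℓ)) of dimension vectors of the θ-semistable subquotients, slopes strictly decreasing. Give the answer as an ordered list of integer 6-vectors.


Interval decomposition of M: I[1,2], I[1,6], I[5,5]^2, I[6,6]^3.
HN type (ℓ=4): μ^(1)=56/3; μ^(2)=10; μ^(3)=-3; μ^(4)=-55

((0, 0, 0, 1, 1, 1); (0, 0, 1, 0, 2, 3); (0, 2, 0, 0, 0, 0); (2, 0, 0, 0, 0, 0))


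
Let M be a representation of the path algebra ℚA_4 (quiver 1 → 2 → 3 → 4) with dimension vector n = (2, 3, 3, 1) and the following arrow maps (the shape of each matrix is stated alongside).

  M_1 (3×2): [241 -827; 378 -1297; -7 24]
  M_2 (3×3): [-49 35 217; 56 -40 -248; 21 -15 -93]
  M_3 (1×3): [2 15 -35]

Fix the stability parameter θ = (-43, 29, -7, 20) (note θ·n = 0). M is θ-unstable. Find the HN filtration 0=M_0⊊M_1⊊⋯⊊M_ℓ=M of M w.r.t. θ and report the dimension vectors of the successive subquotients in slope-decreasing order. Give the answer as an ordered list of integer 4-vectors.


Via rank(M_{q-1}∘⋯∘M_p): M ≅ I[1,2], I[1,4], I[2,2], I[3,3]^2.
μ_θ-semistable layers: μ^(1)=29; μ^(2)=20; μ^(3)=11; μ^(4)=-7; μ^(5)=-43

((0, 2, 0, 0); (0, 0, 0, 1); (0, 1, 1, 0); (0, 0, 2, 0); (2, 0, 0, 0))


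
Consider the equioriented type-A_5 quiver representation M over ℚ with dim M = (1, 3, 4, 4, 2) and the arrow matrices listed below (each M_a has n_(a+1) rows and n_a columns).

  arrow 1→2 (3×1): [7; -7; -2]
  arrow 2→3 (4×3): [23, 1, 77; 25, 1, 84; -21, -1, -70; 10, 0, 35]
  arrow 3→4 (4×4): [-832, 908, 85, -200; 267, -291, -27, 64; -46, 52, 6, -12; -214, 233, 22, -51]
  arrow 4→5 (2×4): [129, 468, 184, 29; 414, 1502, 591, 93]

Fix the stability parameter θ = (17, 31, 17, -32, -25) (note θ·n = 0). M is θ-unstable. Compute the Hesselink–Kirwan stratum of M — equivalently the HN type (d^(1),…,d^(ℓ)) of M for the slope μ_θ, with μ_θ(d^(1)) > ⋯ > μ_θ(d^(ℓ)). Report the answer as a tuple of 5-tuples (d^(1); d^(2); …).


Via rank(M_{q-1}∘⋯∘M_p): M ≅ I[1,2], I[2,5]^2, I[3,4]^2.
μ_θ-semistable layers: μ^(1)=31; μ^(2)=17; μ^(3)=-9/4; μ^(4)=-15/2

((0, 1, 0, 0, 0); (1, 0, 0, 0, 0); (0, 2, 2, 2, 2); (0, 0, 2, 2, 0))


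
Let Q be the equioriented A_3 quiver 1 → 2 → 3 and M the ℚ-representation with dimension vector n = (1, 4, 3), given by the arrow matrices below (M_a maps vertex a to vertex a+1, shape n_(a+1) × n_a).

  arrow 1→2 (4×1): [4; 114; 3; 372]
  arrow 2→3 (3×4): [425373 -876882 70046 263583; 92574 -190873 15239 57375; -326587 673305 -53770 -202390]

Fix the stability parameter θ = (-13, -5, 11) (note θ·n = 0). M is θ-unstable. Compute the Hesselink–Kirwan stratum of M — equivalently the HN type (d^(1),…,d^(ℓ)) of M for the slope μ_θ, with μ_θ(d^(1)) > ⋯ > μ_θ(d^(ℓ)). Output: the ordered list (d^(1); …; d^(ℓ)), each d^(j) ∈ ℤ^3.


Via rank(M_{q-1}∘⋯∘M_p): M ≅ I[1,3], I[2,2], I[2,3]^2.
μ_θ-semistable layers: μ^(1)=11; μ^(2)=-5; μ^(3)=-13

((0, 0, 3); (0, 4, 0); (1, 0, 0))


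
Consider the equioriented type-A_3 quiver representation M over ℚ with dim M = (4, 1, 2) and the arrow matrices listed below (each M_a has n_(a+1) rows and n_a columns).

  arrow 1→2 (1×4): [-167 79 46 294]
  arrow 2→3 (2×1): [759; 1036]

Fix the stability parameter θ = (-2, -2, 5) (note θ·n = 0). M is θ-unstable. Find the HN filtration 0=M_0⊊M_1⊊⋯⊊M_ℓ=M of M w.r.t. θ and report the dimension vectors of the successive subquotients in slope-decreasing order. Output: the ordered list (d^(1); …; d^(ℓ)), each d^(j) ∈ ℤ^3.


Via rank(M_{q-1}∘⋯∘M_p): M ≅ I[1,1]^3, I[1,3], I[3,3].
μ_θ-semistable layers: μ^(1)=5; μ^(2)=-2

((0, 0, 2); (4, 1, 0))


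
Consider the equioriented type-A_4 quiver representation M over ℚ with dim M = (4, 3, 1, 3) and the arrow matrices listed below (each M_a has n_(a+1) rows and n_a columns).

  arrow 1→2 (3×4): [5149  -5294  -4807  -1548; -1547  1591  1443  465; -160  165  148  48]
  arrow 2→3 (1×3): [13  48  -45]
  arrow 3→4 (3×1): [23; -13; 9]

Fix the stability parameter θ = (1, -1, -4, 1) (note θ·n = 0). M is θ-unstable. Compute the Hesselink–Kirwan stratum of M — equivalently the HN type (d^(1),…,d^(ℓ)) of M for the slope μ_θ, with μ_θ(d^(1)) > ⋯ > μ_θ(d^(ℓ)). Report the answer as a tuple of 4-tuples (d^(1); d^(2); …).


Barcode: M ≅ I[1,1], I[1,2]^2, I[1,4], I[4,4]^2. HN layers by μ_θ (3 steps, strictly decreasing):
  μ^(1)=1; μ^(2)=0; μ^(3)=-4/3

((1, 0, 0, 3); (2, 2, 0, 0); (1, 1, 1, 0))


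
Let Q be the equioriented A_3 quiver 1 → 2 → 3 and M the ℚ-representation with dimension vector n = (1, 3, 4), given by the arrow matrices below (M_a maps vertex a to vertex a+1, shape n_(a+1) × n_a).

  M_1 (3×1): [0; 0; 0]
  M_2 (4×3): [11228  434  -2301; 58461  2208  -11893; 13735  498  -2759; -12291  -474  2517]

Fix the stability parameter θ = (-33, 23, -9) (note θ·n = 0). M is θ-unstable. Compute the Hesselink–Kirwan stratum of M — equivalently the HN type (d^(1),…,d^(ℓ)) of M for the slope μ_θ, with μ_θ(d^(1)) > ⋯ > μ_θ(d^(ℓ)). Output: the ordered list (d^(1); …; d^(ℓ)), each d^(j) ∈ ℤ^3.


Interval decomposition of M: I[1,1], I[2,3]^3, I[3,3].
HN type (ℓ=3): μ^(1)=7; μ^(2)=-9; μ^(3)=-33

((0, 3, 3); (0, 0, 1); (1, 0, 0))


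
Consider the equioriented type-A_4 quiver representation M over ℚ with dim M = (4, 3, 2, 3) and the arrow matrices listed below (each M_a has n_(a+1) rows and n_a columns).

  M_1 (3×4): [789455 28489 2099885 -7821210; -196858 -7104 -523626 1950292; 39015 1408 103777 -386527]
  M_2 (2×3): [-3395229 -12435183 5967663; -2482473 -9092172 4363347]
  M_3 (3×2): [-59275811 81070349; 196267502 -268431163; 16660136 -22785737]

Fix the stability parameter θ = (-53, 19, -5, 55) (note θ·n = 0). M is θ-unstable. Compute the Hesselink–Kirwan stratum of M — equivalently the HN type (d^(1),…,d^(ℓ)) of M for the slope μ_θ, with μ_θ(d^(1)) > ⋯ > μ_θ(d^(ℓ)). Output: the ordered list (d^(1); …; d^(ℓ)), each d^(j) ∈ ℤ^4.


Via rank(M_{q-1}∘⋯∘M_p): M ≅ I[1,1], I[1,2], I[1,4]^2, I[4,4].
μ_θ-semistable layers: μ^(1)=55; μ^(2)=19; μ^(3)=7; μ^(4)=-53

((0, 0, 0, 3); (0, 1, 0, 0); (0, 2, 2, 0); (4, 0, 0, 0))


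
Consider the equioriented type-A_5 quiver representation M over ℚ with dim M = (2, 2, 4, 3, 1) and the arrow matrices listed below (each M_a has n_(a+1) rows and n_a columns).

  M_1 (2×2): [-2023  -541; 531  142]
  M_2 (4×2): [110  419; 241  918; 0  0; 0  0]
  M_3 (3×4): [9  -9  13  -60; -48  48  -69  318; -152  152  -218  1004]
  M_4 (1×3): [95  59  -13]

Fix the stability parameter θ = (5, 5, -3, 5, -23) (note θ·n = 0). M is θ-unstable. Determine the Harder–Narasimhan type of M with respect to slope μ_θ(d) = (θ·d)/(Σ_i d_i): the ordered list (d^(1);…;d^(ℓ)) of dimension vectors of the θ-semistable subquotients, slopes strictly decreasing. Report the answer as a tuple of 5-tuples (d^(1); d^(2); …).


Interval decomposition of M: I[1,3], I[1,5], I[3,3], I[3,4], I[4,4].
HN type (ℓ=4): μ^(1)=5; μ^(2)=7/3; μ^(3)=-11/5; μ^(4)=-3

((0, 0, 0, 2, 0); (1, 1, 1, 0, 0); (1, 1, 1, 1, 1); (0, 0, 2, 0, 0))


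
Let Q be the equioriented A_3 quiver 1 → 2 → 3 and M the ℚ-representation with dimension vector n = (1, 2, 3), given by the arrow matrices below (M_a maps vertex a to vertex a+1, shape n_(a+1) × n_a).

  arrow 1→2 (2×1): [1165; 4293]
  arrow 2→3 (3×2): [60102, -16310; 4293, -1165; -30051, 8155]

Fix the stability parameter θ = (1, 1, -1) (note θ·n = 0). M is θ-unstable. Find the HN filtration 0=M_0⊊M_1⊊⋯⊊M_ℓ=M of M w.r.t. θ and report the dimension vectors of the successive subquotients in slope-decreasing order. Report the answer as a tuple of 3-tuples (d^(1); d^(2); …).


Via rank(M_{q-1}∘⋯∘M_p): M ≅ I[1,2], I[2,3], I[3,3]^2.
μ_θ-semistable layers: μ^(1)=1; μ^(2)=0; μ^(3)=-1

((1, 1, 0); (0, 1, 1); (0, 0, 2))


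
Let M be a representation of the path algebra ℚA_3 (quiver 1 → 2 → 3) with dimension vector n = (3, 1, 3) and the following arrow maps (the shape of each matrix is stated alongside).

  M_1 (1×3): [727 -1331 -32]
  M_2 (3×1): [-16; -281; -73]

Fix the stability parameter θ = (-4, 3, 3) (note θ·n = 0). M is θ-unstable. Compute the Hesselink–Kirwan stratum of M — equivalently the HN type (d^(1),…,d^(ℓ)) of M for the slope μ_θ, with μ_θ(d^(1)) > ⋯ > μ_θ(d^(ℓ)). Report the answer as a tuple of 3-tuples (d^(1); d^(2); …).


Interval decomposition of M: I[1,1]^2, I[1,3], I[3,3]^2.
HN type (ℓ=2): μ^(1)=3; μ^(2)=-4

((0, 1, 3); (3, 0, 0))


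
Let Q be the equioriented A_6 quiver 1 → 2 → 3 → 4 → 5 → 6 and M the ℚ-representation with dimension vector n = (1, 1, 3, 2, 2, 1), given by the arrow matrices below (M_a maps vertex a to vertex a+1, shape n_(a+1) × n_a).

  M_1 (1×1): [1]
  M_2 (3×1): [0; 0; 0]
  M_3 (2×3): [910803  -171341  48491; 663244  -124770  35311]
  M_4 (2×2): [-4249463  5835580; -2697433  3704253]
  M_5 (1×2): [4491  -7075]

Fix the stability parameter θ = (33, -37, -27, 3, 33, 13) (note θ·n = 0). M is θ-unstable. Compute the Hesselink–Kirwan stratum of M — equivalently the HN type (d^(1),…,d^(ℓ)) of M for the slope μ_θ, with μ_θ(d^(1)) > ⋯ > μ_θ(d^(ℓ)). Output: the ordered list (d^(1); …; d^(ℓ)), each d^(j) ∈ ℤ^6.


Barcode: M ≅ I[1,2], I[3,3], I[3,5], I[3,6]. HN layers by μ_θ (5 steps, strictly decreasing):
  μ^(1)=33; μ^(2)=23; μ^(3)=3; μ^(4)=-2; μ^(5)=-27

((0, 0, 0, 0, 1, 0); (0, 0, 0, 0, 1, 1); (0, 0, 0, 2, 0, 0); (1, 1, 0, 0, 0, 0); (0, 0, 3, 0, 0, 0))
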